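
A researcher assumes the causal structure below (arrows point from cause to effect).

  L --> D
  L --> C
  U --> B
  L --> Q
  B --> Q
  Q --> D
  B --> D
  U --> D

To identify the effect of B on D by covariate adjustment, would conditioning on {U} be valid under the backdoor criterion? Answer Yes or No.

Yes

Backdoor paths from B to D (paths whose first edge points into B):
  P1: B <- U -> D
Condition 1 (no descendant of B in the set): holds — descendants of B are {D, Q}; none are in {U}.
Condition 2 (every backdoor path blocked by {U}):
  P1: blocked at fork node U ∈ conditioning set.
{U} satisfies the backdoor criterion.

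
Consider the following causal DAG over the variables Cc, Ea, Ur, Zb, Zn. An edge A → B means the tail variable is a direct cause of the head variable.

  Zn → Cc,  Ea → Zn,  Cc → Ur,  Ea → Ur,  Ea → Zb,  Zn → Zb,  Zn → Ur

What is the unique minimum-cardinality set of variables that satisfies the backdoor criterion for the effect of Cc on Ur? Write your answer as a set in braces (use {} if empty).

Variables eligible for adjustment (non-descendants of Cc, excluding Cc and Ur): {Ea, Zb, Zn}.
Backdoor paths from Cc to Ur:
  P1: Cc <- Zn <- Ea -> Ur
  P2: Cc <- Zn -> Zb <- Ea -> Ur
  P3: Cc <- Zn -> Ur
The empty set is not sufficient: P1 (Cc <- Zn <- Ea -> Ur) has no collider blocking it and no conditioned non-collider, so it is open.
Try {Zn}:
  P1: blocked at chain node Zn ∈ conditioning set.
  P2: blocked at fork node Zn ∈ conditioning set.
  P3: blocked at fork node Zn ∈ conditioning set.
{Zn} contains no descendant of Cc and blocks every backdoor path.
No other singleton works — e.g. {Ea} leaves P3 open — so {Zn} is the unique smallest valid adjustment set.

{Zn}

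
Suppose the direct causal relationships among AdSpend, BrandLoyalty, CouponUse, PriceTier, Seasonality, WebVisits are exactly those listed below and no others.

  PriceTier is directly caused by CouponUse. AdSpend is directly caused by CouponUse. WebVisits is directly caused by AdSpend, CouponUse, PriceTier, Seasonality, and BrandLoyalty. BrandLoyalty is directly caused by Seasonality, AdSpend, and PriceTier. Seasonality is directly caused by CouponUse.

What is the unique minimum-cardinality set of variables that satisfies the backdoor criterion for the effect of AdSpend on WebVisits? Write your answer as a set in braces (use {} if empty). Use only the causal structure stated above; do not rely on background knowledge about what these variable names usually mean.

Variables eligible for adjustment (non-descendants of AdSpend, excluding AdSpend and WebVisits): {CouponUse, PriceTier, Seasonality}.
Backdoor paths from AdSpend to WebVisits:
  P1: AdSpend <- CouponUse -> PriceTier -> BrandLoyalty <- Seasonality -> WebVisits
  P2: AdSpend <- CouponUse -> PriceTier -> BrandLoyalty -> WebVisits
  P3: AdSpend <- CouponUse -> PriceTier -> WebVisits
  P4: AdSpend <- CouponUse -> Seasonality -> BrandLoyalty <- PriceTier -> WebVisits
  P5: AdSpend <- CouponUse -> Seasonality -> BrandLoyalty -> WebVisits
  P6: AdSpend <- CouponUse -> Seasonality -> WebVisits
  P7: AdSpend <- CouponUse -> WebVisits
The empty set is not sufficient: P2 (AdSpend <- CouponUse -> PriceTier -> BrandLoyalty -> WebVisits) has no collider blocking it and no conditioned non-collider, so it is open.
Try {CouponUse}:
  P1: blocked at fork node CouponUse ∈ conditioning set.
  P2: blocked at fork node CouponUse ∈ conditioning set.
  P3: blocked at fork node CouponUse ∈ conditioning set.
  P4: blocked at fork node CouponUse ∈ conditioning set.
  P5: blocked at fork node CouponUse ∈ conditioning set.
  P6: blocked at fork node CouponUse ∈ conditioning set.
  P7: blocked at fork node CouponUse ∈ conditioning set.
{CouponUse} contains no descendant of AdSpend and blocks every backdoor path.
No other singleton works — e.g. {PriceTier} leaves P5 open — so {CouponUse} is the unique smallest valid adjustment set.

{CouponUse}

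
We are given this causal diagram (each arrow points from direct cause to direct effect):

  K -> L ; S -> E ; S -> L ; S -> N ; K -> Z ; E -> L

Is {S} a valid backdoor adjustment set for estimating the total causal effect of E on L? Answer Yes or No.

Yes

Backdoor paths from E to L (paths whose first edge points into E):
  P1: E <- S -> L
Condition 1 (no descendant of E in the set): holds — descendants of E are {L}; none are in {S}.
Condition 2 (every backdoor path blocked by {S}):
  P1: blocked at fork node S ∈ conditioning set.
{S} satisfies the backdoor criterion.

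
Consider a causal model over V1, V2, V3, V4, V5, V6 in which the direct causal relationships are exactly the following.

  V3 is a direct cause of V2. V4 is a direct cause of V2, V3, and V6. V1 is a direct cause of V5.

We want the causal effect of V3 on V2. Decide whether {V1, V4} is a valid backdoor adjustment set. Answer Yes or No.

Yes

Backdoor paths from V3 to V2 (paths whose first edge points into V3):
  P1: V3 <- V4 -> V2
Condition 1 (no descendant of V3 in the set): holds — descendants of V3 are {V2}; none are in {V1, V4}.
Condition 2 (every backdoor path blocked by {V1, V4}):
  P1: blocked at fork node V4 ∈ conditioning set.
{V1, V4} satisfies the backdoor criterion.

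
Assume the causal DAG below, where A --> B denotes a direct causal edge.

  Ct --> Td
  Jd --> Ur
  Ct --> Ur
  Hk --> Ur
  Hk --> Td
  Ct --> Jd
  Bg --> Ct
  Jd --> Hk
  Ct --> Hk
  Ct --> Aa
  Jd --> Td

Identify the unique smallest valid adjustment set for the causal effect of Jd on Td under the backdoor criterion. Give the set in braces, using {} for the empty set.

Variables eligible for adjustment (non-descendants of Jd, excluding Jd and Td): {Aa, Bg, Ct}.
Backdoor paths from Jd to Td:
  P1: Jd <- Ct -> Hk -> Td
  P2: Jd <- Ct -> Ur <- Hk -> Td
  P3: Jd <- Ct -> Td
The empty set is not sufficient: P1 (Jd <- Ct -> Hk -> Td) has no collider blocking it and no conditioned non-collider, so it is open.
Try {Ct}:
  P1: blocked at fork node Ct ∈ conditioning set.
  P2: blocked at fork node Ct ∈ conditioning set.
  P3: blocked at fork node Ct ∈ conditioning set.
{Ct} contains no descendant of Jd and blocks every backdoor path.
No other singleton works — e.g. {Bg} leaves P1 open — so {Ct} is the unique smallest valid adjustment set.

{Ct}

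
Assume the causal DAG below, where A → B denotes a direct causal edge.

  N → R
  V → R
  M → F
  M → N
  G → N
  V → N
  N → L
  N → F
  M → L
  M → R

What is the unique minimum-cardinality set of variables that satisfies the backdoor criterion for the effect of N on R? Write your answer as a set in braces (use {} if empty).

{M, V}

Variables eligible for adjustment (non-descendants of N, excluding N and R): {G, M, V}.
Backdoor paths from N to R:
  P1: N <- V -> R
  P2: N <- M -> R
The empty set is not sufficient: P1 (N <- V -> R) has no collider blocking it and no conditioned non-collider, so it is open.
Try {M, V}:
  P1: blocked at fork node V ∈ conditioning set.
  P2: blocked at fork node M ∈ conditioning set.
{M, V} contains no descendant of N and blocks every backdoor path.
Every element of {M, V} is needed (dropping M leaves P2 open; dropping V leaves P1 open), so no proper subset is valid.
Among all size-2 subsets of the eligible variables, only {M, V} blocks every backdoor path, so it is the unique smallest valid adjustment set.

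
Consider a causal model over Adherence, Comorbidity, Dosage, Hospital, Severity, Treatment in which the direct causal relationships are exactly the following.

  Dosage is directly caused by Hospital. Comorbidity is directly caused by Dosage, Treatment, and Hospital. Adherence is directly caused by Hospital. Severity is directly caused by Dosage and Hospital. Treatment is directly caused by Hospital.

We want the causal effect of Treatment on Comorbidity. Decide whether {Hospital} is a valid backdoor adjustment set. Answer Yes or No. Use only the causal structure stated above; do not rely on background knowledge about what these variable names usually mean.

Backdoor paths from Treatment to Comorbidity (paths whose first edge points into Treatment):
  P1: Treatment <- Hospital -> Dosage -> Comorbidity
  P2: Treatment <- Hospital -> Comorbidity
  P3: Treatment <- Hospital -> Severity <- Dosage -> Comorbidity
Condition 1 (no descendant of Treatment in the set): holds — descendants of Treatment are {Comorbidity}; none are in {Hospital}.
Condition 2 (every backdoor path blocked by {Hospital}):
  P1: blocked at fork node Hospital ∈ conditioning set.
  P2: blocked at fork node Hospital ∈ conditioning set.
  P3: blocked at fork node Hospital ∈ conditioning set.
{Hospital} satisfies the backdoor criterion.

Yes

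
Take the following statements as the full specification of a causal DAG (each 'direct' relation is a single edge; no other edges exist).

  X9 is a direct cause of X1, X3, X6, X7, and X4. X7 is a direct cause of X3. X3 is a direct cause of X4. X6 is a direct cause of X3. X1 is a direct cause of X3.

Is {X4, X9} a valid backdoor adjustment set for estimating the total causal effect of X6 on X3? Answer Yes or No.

Backdoor paths from X6 to X3 (paths whose first edge points into X6):
  P1: X6 <- X9 -> X7 -> X3
  P2: X6 <- X9 -> X1 -> X3
  P3: X6 <- X9 -> X3
  P4: X6 <- X9 -> X4 <- X3
Condition 1 (no descendant of X6 in the set): FAILS — X4 is a descendant of X6.
Condition 2 (every backdoor path blocked by {X4, X9}):
  P1: blocked at fork node X9 ∈ conditioning set.
  P2: blocked at fork node X9 ∈ conditioning set.
  P3: blocked at fork node X9 ∈ conditioning set.
  P4: blocked at fork node X9 ∈ conditioning set.
{X4, X9} does not satisfy the backdoor criterion.

No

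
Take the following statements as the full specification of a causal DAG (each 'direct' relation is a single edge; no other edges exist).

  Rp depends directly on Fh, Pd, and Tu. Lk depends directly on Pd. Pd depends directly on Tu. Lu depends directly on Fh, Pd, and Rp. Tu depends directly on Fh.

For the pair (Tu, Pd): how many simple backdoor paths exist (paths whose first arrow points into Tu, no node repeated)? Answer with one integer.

A backdoor path from Tu to Pd is any simple undirected path whose first edge points into Tu (i.e. leaves Tu via a parent).
Parents of Tu: {Fh}.
Enumerating:
  P1: Tu <- Fh -> Rp <- Pd
  P2: Tu <- Fh -> Rp -> Lu <- Pd
  P3: Tu <- Fh -> Lu <- Pd
  P4: Tu <- Fh -> Lu <- Rp <- Pd
That exhausts the simple backdoor paths. Count: 4.

4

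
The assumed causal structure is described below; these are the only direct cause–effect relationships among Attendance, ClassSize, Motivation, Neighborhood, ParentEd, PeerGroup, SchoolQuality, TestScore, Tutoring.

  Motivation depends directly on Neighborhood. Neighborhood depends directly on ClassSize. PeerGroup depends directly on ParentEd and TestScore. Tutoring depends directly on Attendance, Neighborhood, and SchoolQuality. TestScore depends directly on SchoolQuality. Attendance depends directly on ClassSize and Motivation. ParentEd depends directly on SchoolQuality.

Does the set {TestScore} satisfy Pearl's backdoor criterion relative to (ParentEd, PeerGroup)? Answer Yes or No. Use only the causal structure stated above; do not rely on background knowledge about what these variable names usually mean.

Yes

Backdoor paths from ParentEd to PeerGroup (paths whose first edge points into ParentEd):
  P1: ParentEd <- SchoolQuality -> TestScore -> PeerGroup
Condition 1 (no descendant of ParentEd in the set): holds — descendants of ParentEd are {PeerGroup}; none are in {TestScore}.
Condition 2 (every backdoor path blocked by {TestScore}):
  P1: blocked at chain node TestScore ∈ conditioning set.
{TestScore} satisfies the backdoor criterion.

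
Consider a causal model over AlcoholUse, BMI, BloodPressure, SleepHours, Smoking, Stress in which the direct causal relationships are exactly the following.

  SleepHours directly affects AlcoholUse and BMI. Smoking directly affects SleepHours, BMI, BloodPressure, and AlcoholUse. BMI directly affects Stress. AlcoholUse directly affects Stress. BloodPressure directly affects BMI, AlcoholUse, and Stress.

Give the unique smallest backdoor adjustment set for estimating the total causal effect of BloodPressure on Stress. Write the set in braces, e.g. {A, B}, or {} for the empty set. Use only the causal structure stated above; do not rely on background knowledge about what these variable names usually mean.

{Smoking}

Variables eligible for adjustment (non-descendants of BloodPressure, excluding BloodPressure and Stress): {SleepHours, Smoking}.
Backdoor paths from BloodPressure to Stress:
  P1: BloodPressure <- Smoking -> SleepHours -> BMI -> Stress
  P2: BloodPressure <- Smoking -> SleepHours -> AlcoholUse -> Stress
  P3: BloodPressure <- Smoking -> BMI <- SleepHours -> AlcoholUse -> Stress
  P4: BloodPressure <- Smoking -> BMI -> Stress
  P5: BloodPressure <- Smoking -> AlcoholUse <- SleepHours -> BMI -> Stress
  P6: BloodPressure <- Smoking -> AlcoholUse -> Stress
The empty set is not sufficient: P1 (BloodPressure <- Smoking -> SleepHours -> BMI -> Stress) has no collider blocking it and no conditioned non-collider, so it is open.
Try {Smoking}:
  P1: blocked at fork node Smoking ∈ conditioning set.
  P2: blocked at fork node Smoking ∈ conditioning set.
  P3: blocked at fork node Smoking ∈ conditioning set.
  P4: blocked at fork node Smoking ∈ conditioning set.
  P5: blocked at fork node Smoking ∈ conditioning set.
  P6: blocked at fork node Smoking ∈ conditioning set.
{Smoking} contains no descendant of BloodPressure and blocks every backdoor path.
No other singleton works — e.g. {SleepHours} leaves P4 open — so {Smoking} is the unique smallest valid adjustment set.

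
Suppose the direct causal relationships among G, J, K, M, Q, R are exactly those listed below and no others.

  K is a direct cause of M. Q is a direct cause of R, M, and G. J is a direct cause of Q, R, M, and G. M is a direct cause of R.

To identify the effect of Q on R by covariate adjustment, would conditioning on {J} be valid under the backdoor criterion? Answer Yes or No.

Yes

Backdoor paths from Q to R (paths whose first edge points into Q):
  P1: Q <- J -> M -> R
  P2: Q <- J -> R
Condition 1 (no descendant of Q in the set): holds — descendants of Q are {G, M, R}; none are in {J}.
Condition 2 (every backdoor path blocked by {J}):
  P1: blocked at fork node J ∈ conditioning set.
  P2: blocked at fork node J ∈ conditioning set.
{J} satisfies the backdoor criterion.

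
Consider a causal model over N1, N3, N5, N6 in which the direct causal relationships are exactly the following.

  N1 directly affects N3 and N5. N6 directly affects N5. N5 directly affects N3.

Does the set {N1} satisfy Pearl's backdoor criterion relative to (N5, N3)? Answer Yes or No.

Yes

Backdoor paths from N5 to N3 (paths whose first edge points into N5):
  P1: N5 <- N1 -> N3
Condition 1 (no descendant of N5 in the set): holds — descendants of N5 are {N3}; none are in {N1}.
Condition 2 (every backdoor path blocked by {N1}):
  P1: blocked at fork node N1 ∈ conditioning set.
{N1} satisfies the backdoor criterion.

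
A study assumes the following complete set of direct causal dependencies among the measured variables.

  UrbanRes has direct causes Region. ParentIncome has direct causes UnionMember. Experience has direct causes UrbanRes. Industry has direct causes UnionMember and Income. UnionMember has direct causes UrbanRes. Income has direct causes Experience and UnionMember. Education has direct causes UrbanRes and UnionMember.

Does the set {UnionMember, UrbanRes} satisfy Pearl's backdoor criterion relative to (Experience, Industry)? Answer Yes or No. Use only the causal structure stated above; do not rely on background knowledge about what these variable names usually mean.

Yes

Backdoor paths from Experience to Industry (paths whose first edge points into Experience):
  P1: Experience <- UrbanRes -> UnionMember -> Income -> Industry
  P2: Experience <- UrbanRes -> UnionMember -> Industry
  P3: Experience <- UrbanRes -> Education <- UnionMember -> Income -> Industry
  P4: Experience <- UrbanRes -> Education <- UnionMember -> Industry
Condition 1 (no descendant of Experience in the set): holds — descendants of Experience are {Income, Industry}; none are in {UnionMember, UrbanRes}.
Condition 2 (every backdoor path blocked by {UnionMember, UrbanRes}):
  P1: blocked at fork node UrbanRes ∈ conditioning set.
  P2: blocked at fork node UrbanRes ∈ conditioning set.
  P3: blocked at fork node UrbanRes ∈ conditioning set.
  P4: blocked at fork node UrbanRes ∈ conditioning set.
{UnionMember, UrbanRes} satisfies the backdoor criterion.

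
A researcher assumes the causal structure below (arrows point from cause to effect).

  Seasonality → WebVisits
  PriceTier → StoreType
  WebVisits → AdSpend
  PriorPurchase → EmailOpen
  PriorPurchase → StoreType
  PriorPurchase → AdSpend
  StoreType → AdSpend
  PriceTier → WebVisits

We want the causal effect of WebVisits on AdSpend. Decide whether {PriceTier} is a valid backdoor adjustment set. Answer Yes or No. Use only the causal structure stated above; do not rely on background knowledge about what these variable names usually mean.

Yes

Backdoor paths from WebVisits to AdSpend (paths whose first edge points into WebVisits):
  P1: WebVisits <- PriceTier -> StoreType <- PriorPurchase -> AdSpend
  P2: WebVisits <- PriceTier -> StoreType -> AdSpend
Condition 1 (no descendant of WebVisits in the set): holds — descendants of WebVisits are {AdSpend}; none are in {PriceTier}.
Condition 2 (every backdoor path blocked by {PriceTier}):
  P1: blocked at fork node PriceTier ∈ conditioning set.
  P2: blocked at fork node PriceTier ∈ conditioning set.
{PriceTier} satisfies the backdoor criterion.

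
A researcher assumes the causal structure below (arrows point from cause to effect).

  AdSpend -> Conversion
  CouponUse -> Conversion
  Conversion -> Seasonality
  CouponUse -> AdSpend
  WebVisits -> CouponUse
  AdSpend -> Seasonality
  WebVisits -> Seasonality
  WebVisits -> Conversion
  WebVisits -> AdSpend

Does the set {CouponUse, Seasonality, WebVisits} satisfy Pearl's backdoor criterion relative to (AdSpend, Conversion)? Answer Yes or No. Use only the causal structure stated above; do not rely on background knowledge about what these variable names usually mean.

No

Backdoor paths from AdSpend to Conversion (paths whose first edge points into AdSpend):
  P1: AdSpend <- WebVisits -> CouponUse -> Conversion
  P2: AdSpend <- WebVisits -> Conversion
  P3: AdSpend <- WebVisits -> Seasonality <- Conversion
  P4: AdSpend <- CouponUse <- WebVisits -> Conversion
  P5: AdSpend <- CouponUse <- WebVisits -> Seasonality <- Conversion
  P6: AdSpend <- CouponUse -> Conversion
Condition 1 (no descendant of AdSpend in the set): FAILS — Seasonality is a descendant of AdSpend.
Condition 2 (every backdoor path blocked by {CouponUse, Seasonality, WebVisits}):
  P1: blocked at fork node WebVisits ∈ conditioning set.
  P2: blocked at fork node WebVisits ∈ conditioning set.
  P3: blocked at fork node WebVisits ∈ conditioning set.
  P4: blocked at chain node CouponUse ∈ conditioning set.
  P5: blocked at chain node CouponUse ∈ conditioning set.
  P6: blocked at fork node CouponUse ∈ conditioning set.
{CouponUse, Seasonality, WebVisits} does not satisfy the backdoor criterion.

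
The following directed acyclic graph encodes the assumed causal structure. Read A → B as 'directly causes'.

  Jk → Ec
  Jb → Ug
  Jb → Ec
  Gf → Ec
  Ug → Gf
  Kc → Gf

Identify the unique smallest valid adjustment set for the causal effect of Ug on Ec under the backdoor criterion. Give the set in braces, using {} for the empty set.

Variables eligible for adjustment (non-descendants of Ug, excluding Ug and Ec): {Jb, Jk, Kc}.
Backdoor paths from Ug to Ec:
  P1: Ug <- Jb -> Ec
The empty set is not sufficient: P1 (Ug <- Jb -> Ec) has no collider blocking it and no conditioned non-collider, so it is open.
Try {Jb}:
  P1: blocked at fork node Jb ∈ conditioning set.
{Jb} contains no descendant of Ug and blocks every backdoor path.
No other singleton works — e.g. {Kc} leaves P1 open — so {Jb} is the unique smallest valid adjustment set.

{Jb}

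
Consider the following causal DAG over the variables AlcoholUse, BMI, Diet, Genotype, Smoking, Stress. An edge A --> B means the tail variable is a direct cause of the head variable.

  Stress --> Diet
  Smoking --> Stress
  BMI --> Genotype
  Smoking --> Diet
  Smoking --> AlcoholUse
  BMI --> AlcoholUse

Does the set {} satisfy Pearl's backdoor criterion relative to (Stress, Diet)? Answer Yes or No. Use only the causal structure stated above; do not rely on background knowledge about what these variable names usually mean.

No

Backdoor paths from Stress to Diet (paths whose first edge points into Stress):
  P1: Stress <- Smoking -> Diet
Condition 1 (no descendant of Stress in the set): holds — descendants of Stress are {Diet}; none are in {}.
Condition 2 (every backdoor path blocked by {}):
  P1: open — no interior node is in the conditioning set.
{} does not satisfy the backdoor criterion.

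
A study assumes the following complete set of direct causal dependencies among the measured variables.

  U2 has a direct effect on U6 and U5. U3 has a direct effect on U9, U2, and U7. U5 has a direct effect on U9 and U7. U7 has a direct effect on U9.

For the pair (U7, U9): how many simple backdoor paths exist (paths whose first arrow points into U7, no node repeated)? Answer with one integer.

A backdoor path from U7 to U9 is any simple undirected path whose first edge points into U7 (i.e. leaves U7 via a parent).
Parents of U7: {U3, U5}.
Enumerating:
  P1: U7 <- U3 -> U2 -> U5 -> U9
  P2: U7 <- U3 -> U9
  P3: U7 <- U5 <- U2 <- U3 -> U9
  P4: U7 <- U5 -> U9
That exhausts the simple backdoor paths. Count: 4.

4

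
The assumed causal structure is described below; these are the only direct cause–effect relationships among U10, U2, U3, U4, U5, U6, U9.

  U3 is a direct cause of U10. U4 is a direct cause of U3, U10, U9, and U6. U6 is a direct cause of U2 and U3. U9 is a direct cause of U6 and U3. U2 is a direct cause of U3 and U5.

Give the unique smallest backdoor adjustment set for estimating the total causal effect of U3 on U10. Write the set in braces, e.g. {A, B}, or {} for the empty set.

{U4}

Variables eligible for adjustment (non-descendants of U3, excluding U3 and U10): {U2, U4, U5, U6, U9}.
Backdoor paths from U3 to U10:
  P1: U3 <- U4 -> U10
  P2: U3 <- U9 <- U4 -> U10
  P3: U3 <- U9 -> U6 <- U4 -> U10
  P4: U3 <- U6 <- U4 -> U10
  P5: U3 <- U6 <- U9 <- U4 -> U10
  P6: U3 <- U2 <- U6 <- U4 -> U10
  P7: U3 <- U2 <- U6 <- U9 <- U4 -> U10
The empty set is not sufficient: P1 (U3 <- U4 -> U10) has no collider blocking it and no conditioned non-collider, so it is open.
Try {U4}:
  P1: blocked at fork node U4 ∈ conditioning set.
  P2: blocked at fork node U4 ∈ conditioning set.
  P3: blocked at collider U6 (neither it nor any descendant is in the conditioning set).
  P4: blocked at fork node U4 ∈ conditioning set.
  P5: blocked at fork node U4 ∈ conditioning set.
  P6: blocked at fork node U4 ∈ conditioning set.
  P7: blocked at fork node U4 ∈ conditioning set.
{U4} contains no descendant of U3 and blocks every backdoor path.
No other singleton works — e.g. {U9} leaves P1 open — so {U4} is the unique smallest valid adjustment set.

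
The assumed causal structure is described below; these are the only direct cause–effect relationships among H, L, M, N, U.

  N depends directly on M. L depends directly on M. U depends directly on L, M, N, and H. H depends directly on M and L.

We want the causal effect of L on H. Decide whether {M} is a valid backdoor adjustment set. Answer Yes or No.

Yes

Backdoor paths from L to H (paths whose first edge points into L):
  P1: L <- M -> N -> U <- H
  P2: L <- M -> H
  P3: L <- M -> U <- H
Condition 1 (no descendant of L in the set): holds — descendants of L are {H, U}; none are in {M}.
Condition 2 (every backdoor path blocked by {M}):
  P1: blocked at fork node M ∈ conditioning set.
  P2: blocked at fork node M ∈ conditioning set.
  P3: blocked at fork node M ∈ conditioning set.
{M} satisfies the backdoor criterion.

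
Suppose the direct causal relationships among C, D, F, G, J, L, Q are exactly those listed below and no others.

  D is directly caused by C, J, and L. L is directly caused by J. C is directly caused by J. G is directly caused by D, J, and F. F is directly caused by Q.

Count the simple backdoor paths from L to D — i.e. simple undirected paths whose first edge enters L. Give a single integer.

A backdoor path from L to D is any simple undirected path whose first edge points into L (i.e. leaves L via a parent).
Parents of L: {J}.
Enumerating:
  P1: L <- J -> C -> D
  P2: L <- J -> D
  P3: L <- J -> G <- D
That exhausts the simple backdoor paths. Count: 3.

3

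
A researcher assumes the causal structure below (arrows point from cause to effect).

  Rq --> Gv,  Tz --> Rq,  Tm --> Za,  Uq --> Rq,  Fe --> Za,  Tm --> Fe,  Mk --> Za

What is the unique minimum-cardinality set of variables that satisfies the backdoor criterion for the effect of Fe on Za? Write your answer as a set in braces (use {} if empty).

Variables eligible for adjustment (non-descendants of Fe, excluding Fe and Za): {Gv, Mk, Rq, Tm, Tz, Uq}.
Backdoor paths from Fe to Za:
  P1: Fe <- Tm -> Za
The empty set is not sufficient: P1 (Fe <- Tm -> Za) has no collider blocking it and no conditioned non-collider, so it is open.
Try {Tm}:
  P1: blocked at fork node Tm ∈ conditioning set.
{Tm} contains no descendant of Fe and blocks every backdoor path.
No other singleton works — e.g. {Tz} leaves P1 open — so {Tm} is the unique smallest valid adjustment set.

{Tm}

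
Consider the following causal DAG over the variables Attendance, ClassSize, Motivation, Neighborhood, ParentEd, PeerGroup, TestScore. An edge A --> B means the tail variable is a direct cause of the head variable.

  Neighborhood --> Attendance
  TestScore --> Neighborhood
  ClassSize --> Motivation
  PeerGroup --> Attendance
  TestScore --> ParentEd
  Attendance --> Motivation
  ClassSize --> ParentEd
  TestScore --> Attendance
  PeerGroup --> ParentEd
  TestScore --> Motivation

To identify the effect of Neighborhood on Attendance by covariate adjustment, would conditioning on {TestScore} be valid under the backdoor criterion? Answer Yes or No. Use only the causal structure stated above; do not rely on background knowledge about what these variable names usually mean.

Yes

Backdoor paths from Neighborhood to Attendance (paths whose first edge points into Neighborhood):
  P1: Neighborhood <- TestScore -> Attendance
  P2: Neighborhood <- TestScore -> Motivation <- ClassSize -> ParentEd <- PeerGroup -> Attendance
  P3: Neighborhood <- TestScore -> Motivation <- Attendance
  P4: Neighborhood <- TestScore -> ParentEd <- PeerGroup -> Attendance
  P5: Neighborhood <- TestScore -> ParentEd <- ClassSize -> Motivation <- Attendance
Condition 1 (no descendant of Neighborhood in the set): holds — descendants of Neighborhood are {Attendance, Motivation}; none are in {TestScore}.
Condition 2 (every backdoor path blocked by {TestScore}):
  P1: blocked at fork node TestScore ∈ conditioning set.
  P2: blocked at fork node TestScore ∈ conditioning set.
  P3: blocked at fork node TestScore ∈ conditioning set.
  P4: blocked at fork node TestScore ∈ conditioning set.
  P5: blocked at fork node TestScore ∈ conditioning set.
{TestScore} satisfies the backdoor criterion.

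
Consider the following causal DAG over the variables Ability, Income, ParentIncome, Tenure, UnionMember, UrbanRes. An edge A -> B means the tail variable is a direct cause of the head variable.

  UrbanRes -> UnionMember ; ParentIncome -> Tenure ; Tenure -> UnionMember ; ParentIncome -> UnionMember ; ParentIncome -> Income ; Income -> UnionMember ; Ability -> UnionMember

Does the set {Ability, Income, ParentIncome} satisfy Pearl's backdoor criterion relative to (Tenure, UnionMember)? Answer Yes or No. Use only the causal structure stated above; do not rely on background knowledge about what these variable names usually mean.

Yes

Backdoor paths from Tenure to UnionMember (paths whose first edge points into Tenure):
  P1: Tenure <- ParentIncome -> Income -> UnionMember
  P2: Tenure <- ParentIncome -> UnionMember
Condition 1 (no descendant of Tenure in the set): holds — descendants of Tenure are {UnionMember}; none are in {Ability, Income, ParentIncome}.
Condition 2 (every backdoor path blocked by {Ability, Income, ParentIncome}):
  P1: blocked at fork node ParentIncome ∈ conditioning set.
  P2: blocked at fork node ParentIncome ∈ conditioning set.
{Ability, Income, ParentIncome} satisfies the backdoor criterion.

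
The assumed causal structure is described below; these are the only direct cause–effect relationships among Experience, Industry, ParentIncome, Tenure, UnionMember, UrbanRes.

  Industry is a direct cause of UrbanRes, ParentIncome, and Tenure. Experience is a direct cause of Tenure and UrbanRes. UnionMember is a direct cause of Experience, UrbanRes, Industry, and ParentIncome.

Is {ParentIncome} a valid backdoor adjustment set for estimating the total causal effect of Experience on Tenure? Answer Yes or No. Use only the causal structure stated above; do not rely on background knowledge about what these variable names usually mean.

Backdoor paths from Experience to Tenure (paths whose first edge points into Experience):
  P1: Experience <- UnionMember -> Industry -> Tenure
  P2: Experience <- UnionMember -> UrbanRes <- Industry -> Tenure
  P3: Experience <- UnionMember -> ParentIncome <- Industry -> Tenure
Condition 1 (no descendant of Experience in the set): holds — descendants of Experience are {Tenure, UrbanRes}; none are in {ParentIncome}.
Condition 2 (every backdoor path blocked by {ParentIncome}):
  P1: open — no interior node is in the conditioning set.
  P2: blocked at collider UrbanRes (neither it nor any descendant is in the conditioning set).
  P3: open — collider(s) ParentIncome are conditioned on (or have a conditioned descendant) and no non-collider on the path is in the set.
{ParentIncome} does not satisfy the backdoor criterion.

No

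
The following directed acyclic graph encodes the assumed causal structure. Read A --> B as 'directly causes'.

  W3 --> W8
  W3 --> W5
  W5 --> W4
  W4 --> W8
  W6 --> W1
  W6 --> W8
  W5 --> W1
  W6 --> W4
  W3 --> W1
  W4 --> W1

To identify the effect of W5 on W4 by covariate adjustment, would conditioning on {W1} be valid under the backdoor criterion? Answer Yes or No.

No

Backdoor paths from W5 to W4 (paths whose first edge points into W5):
  P1: W5 <- W3 -> W8 <- W6 -> W4
  P2: W5 <- W3 -> W8 <- W6 -> W1 <- W4
  P3: W5 <- W3 -> W8 <- W4
  P4: W5 <- W3 -> W1 <- W6 -> W4
  P5: W5 <- W3 -> W1 <- W6 -> W8 <- W4
  P6: W5 <- W3 -> W1 <- W4
Condition 1 (no descendant of W5 in the set): FAILS — W1 is a descendant of W5.
Condition 2 (every backdoor path blocked by {W1}):
  P1: blocked at collider W8 (neither it nor any descendant is in the conditioning set).
  P2: blocked at collider W8 (neither it nor any descendant is in the conditioning set).
  P3: blocked at collider W8 (neither it nor any descendant is in the conditioning set).
  P4: open — collider(s) W1 are conditioned on (or have a conditioned descendant) and no non-collider on the path is in the set.
  P5: blocked at collider W8 (neither it nor any descendant is in the conditioning set).
  P6: open — collider(s) W1 are conditioned on (or have a conditioned descendant) and no non-collider on the path is in the set.
{W1} does not satisfy the backdoor criterion.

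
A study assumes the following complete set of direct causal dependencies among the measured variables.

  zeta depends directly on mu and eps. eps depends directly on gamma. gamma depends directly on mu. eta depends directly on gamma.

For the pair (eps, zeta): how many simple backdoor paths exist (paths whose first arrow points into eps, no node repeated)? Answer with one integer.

A backdoor path from eps to zeta is any simple undirected path whose first edge points into eps (i.e. leaves eps via a parent).
Parents of eps: {gamma}.
Enumerating:
  P1: eps <- gamma <- mu -> zeta
That exhausts the simple backdoor paths. Count: 1.

1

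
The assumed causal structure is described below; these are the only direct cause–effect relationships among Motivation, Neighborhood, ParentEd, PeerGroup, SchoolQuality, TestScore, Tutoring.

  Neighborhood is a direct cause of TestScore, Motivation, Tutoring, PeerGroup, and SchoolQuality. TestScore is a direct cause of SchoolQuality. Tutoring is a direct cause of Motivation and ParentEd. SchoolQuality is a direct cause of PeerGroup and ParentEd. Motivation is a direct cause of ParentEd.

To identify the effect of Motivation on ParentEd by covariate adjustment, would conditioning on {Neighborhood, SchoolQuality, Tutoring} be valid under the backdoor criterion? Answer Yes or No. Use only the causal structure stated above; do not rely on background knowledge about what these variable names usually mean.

Backdoor paths from Motivation to ParentEd (paths whose first edge points into Motivation):
  P1: Motivation <- Neighborhood -> Tutoring -> ParentEd
  P2: Motivation <- Neighborhood -> TestScore -> SchoolQuality -> ParentEd
  P3: Motivation <- Neighborhood -> SchoolQuality -> ParentEd
  P4: Motivation <- Neighborhood -> PeerGroup <- SchoolQuality -> ParentEd
  P5: Motivation <- Tutoring <- Neighborhood -> TestScore -> SchoolQuality -> ParentEd
  P6: Motivation <- Tutoring <- Neighborhood -> SchoolQuality -> ParentEd
  P7: Motivation <- Tutoring <- Neighborhood -> PeerGroup <- SchoolQuality -> ParentEd
  P8: Motivation <- Tutoring -> ParentEd
Condition 1 (no descendant of Motivation in the set): holds — descendants of Motivation are {ParentEd}; none are in {Neighborhood, SchoolQuality, Tutoring}.
Condition 2 (every backdoor path blocked by {Neighborhood, SchoolQuality, Tutoring}):
  P1: blocked at fork node Neighborhood ∈ conditioning set.
  P2: blocked at fork node Neighborhood ∈ conditioning set.
  P3: blocked at fork node Neighborhood ∈ conditioning set.
  P4: blocked at fork node Neighborhood ∈ conditioning set.
  P5: blocked at chain node Tutoring ∈ conditioning set.
  P6: blocked at chain node Tutoring ∈ conditioning set.
  P7: blocked at chain node Tutoring ∈ conditioning set.
  P8: blocked at fork node Tutoring ∈ conditioning set.
{Neighborhood, SchoolQuality, Tutoring} satisfies the backdoor criterion.

Yes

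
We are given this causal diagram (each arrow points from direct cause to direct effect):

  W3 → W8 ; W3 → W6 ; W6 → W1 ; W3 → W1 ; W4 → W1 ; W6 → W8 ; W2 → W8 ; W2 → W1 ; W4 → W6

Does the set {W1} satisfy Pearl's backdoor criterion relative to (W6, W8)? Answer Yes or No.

Backdoor paths from W6 to W8 (paths whose first edge points into W6):
  P1: W6 <- W4 -> W1 <- W2 -> W8
  P2: W6 <- W4 -> W1 <- W3 -> W8
  P3: W6 <- W3 -> W8
  P4: W6 <- W3 -> W1 <- W2 -> W8
Condition 1 (no descendant of W6 in the set): FAILS — W1 is a descendant of W6.
Condition 2 (every backdoor path blocked by {W1}):
  P1: open — collider(s) W1 are conditioned on (or have a conditioned descendant) and no non-collider on the path is in the set.
  P2: open — collider(s) W1 are conditioned on (or have a conditioned descendant) and no non-collider on the path is in the set.
  P3: open — no interior node is in the conditioning set.
  P4: open — collider(s) W1 are conditioned on (or have a conditioned descendant) and no non-collider on the path is in the set.
{W1} does not satisfy the backdoor criterion.

No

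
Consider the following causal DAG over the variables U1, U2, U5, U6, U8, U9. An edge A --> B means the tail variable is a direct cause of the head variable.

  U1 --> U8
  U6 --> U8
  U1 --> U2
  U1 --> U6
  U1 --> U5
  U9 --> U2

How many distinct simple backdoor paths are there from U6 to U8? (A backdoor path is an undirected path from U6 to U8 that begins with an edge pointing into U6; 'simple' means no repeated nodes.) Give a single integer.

A backdoor path from U6 to U8 is any simple undirected path whose first edge points into U6 (i.e. leaves U6 via a parent).
Parents of U6: {U1}.
Enumerating:
  P1: U6 <- U1 -> U8
That exhausts the simple backdoor paths. Count: 1.

1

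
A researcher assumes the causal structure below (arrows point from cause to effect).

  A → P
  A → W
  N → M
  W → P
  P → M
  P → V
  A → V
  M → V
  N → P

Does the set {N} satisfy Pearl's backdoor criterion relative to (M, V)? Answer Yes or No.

No

Backdoor paths from M to V (paths whose first edge points into M):
  P1: M <- N -> P <- A -> V
  P2: M <- N -> P <- W <- A -> V
  P3: M <- N -> P -> V
  P4: M <- P <- A -> V
  P5: M <- P <- W <- A -> V
  P6: M <- P -> V
Condition 1 (no descendant of M in the set): holds — descendants of M are {V}; none are in {N}.
Condition 2 (every backdoor path blocked by {N}):
  P1: blocked at fork node N ∈ conditioning set.
  P2: blocked at fork node N ∈ conditioning set.
  P3: blocked at fork node N ∈ conditioning set.
  P4: open — no interior node is in the conditioning set.
  P5: open — no interior node is in the conditioning set.
  P6: open — no interior node is in the conditioning set.
{N} does not satisfy the backdoor criterion.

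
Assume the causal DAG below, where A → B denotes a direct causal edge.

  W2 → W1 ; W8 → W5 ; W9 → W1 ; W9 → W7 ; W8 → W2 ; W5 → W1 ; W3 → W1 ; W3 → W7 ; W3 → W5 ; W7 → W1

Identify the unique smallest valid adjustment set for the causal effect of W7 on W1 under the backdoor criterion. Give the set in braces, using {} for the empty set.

Variables eligible for adjustment (non-descendants of W7, excluding W7 and W1): {W2, W3, W5, W8, W9}.
Backdoor paths from W7 to W1:
  P1: W7 <- W3 -> W5 <- W8 -> W2 -> W1
  P2: W7 <- W3 -> W5 -> W1
  P3: W7 <- W3 -> W1
  P4: W7 <- W9 -> W1
The empty set is not sufficient: P2 (W7 <- W3 -> W5 -> W1) has no collider blocking it and no conditioned non-collider, so it is open.
Try {W3, W9}:
  P1: blocked at fork node W3 ∈ conditioning set.
  P2: blocked at fork node W3 ∈ conditioning set.
  P3: blocked at fork node W3 ∈ conditioning set.
  P4: blocked at fork node W9 ∈ conditioning set.
{W3, W9} contains no descendant of W7 and blocks every backdoor path.
Every element of {W3, W9} is needed (dropping W3 leaves P2 open; dropping W9 leaves P4 open), so no proper subset is valid.
Among all size-2 subsets of the eligible variables, only {W3, W9} blocks every backdoor path, so it is the unique smallest valid adjustment set.

{W3, W9}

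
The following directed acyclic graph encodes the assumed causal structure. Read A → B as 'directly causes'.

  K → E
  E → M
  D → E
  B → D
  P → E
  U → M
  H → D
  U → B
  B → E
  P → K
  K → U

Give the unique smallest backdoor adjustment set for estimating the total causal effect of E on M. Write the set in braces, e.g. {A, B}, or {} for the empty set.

{U}

Variables eligible for adjustment (non-descendants of E, excluding E and M): {B, D, H, K, P, U}.
Backdoor paths from E to M:
  P1: E <- P -> K -> U -> M
  P2: E <- K -> U -> M
  P3: E <- B <- U -> M
  P4: E <- D <- B <- U -> M
The empty set is not sufficient: P1 (E <- P -> K -> U -> M) has no collider blocking it and no conditioned non-collider, so it is open.
Try {U}:
  P1: blocked at chain node U ∈ conditioning set.
  P2: blocked at chain node U ∈ conditioning set.
  P3: blocked at fork node U ∈ conditioning set.
  P4: blocked at fork node U ∈ conditioning set.
{U} contains no descendant of E and blocks every backdoor path.
No other singleton works — e.g. {P} leaves P2 open — so {U} is the unique smallest valid adjustment set.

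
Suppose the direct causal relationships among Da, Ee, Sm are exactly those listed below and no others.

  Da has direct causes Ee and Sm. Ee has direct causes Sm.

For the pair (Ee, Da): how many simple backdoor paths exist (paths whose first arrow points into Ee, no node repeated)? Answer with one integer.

A backdoor path from Ee to Da is any simple undirected path whose first edge points into Ee (i.e. leaves Ee via a parent).
Parents of Ee: {Sm}.
Enumerating:
  P1: Ee <- Sm -> Da
That exhausts the simple backdoor paths. Count: 1.

1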